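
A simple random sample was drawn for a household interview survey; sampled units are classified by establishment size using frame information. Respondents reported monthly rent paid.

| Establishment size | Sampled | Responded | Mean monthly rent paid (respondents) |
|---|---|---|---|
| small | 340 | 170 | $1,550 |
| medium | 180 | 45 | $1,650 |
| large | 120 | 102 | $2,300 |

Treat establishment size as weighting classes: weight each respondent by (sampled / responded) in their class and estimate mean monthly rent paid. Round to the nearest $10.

$1,720

Class response rates: small 170/340 = 50%, medium 45/180 = 25%, large 102/120 = 85%.
With weight = n_sampled/n_responded per class, the weighted class total is n_sampled:
  small: 340 × 1550 = 527,000
  medium: 180 × 1650 = 297,000
  large: 120 × 2300 = 276,000
Adjusted estimate = 1,100,000 / 640 = 1718.75 → $1,720.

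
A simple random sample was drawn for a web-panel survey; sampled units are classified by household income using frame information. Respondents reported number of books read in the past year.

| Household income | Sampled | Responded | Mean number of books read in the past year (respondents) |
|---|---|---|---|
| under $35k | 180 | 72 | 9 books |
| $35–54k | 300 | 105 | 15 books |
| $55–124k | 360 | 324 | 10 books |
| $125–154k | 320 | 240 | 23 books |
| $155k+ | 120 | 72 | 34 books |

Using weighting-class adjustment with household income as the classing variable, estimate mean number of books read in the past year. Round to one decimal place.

16.5

Class response rates: under $35k 72/180 = 40%, $35–54k 105/300 = 35%, $55–124k 324/360 = 90%, $125–154k 240/320 = 75%, $155k+ 72/120 = 60%.
With weight = n_sampled/n_responded per class, the weighted class total is n_sampled:
  under $35k: 180 × 9 = 1620
  $35–54k: 300 × 15 = 4500
  $55–124k: 360 × 10 = 3600
  $125–154k: 320 × 23 = 7360
  $155k+: 120 × 34 = 4080
Adjusted estimate = 21,160 / 1,280 = 16.5312 → 16.5.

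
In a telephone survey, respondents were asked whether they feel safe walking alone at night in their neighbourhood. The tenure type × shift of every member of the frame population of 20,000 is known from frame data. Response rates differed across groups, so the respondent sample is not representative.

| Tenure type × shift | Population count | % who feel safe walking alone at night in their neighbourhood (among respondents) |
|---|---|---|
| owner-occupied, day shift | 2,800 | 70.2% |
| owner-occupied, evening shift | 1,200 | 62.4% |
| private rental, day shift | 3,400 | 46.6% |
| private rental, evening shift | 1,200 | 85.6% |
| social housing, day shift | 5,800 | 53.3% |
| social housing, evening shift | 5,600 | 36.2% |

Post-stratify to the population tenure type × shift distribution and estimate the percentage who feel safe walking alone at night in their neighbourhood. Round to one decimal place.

52.2%

Reweight to the known tenure type × shift distribution:
  owner-occupied, day shift: (2,800/20,000) × 70.2 = 9.828
  owner-occupied, evening shift: (1,200/20,000) × 62.4 = 3.744
  private rental, day shift: (3,400/20,000) × 46.6 = 7.922
  private rental, evening shift: (1,200/20,000) × 85.6 = 5.136
  social housing, day shift: (5,800/20,000) × 53.3 = 15.457
  social housing, evening shift: (5,600/20,000) × 36.2 = 10.136
Post-stratified estimate = 52.223 → 52.2%.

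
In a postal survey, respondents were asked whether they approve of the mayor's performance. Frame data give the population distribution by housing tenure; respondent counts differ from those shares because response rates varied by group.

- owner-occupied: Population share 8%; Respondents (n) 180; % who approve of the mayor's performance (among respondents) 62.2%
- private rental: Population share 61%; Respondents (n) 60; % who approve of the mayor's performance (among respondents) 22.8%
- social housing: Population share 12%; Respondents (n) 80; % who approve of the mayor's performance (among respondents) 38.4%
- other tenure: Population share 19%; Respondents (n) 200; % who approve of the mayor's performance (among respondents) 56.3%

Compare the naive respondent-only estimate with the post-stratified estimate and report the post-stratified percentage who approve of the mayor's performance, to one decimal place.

34.2%

Unadjusted (pooled respondent) estimate weights by respondent counts:
  (180/520)×62.2 + (60/520)×22.8 + (80/520)×38.4 + (200/520)×56.3 = 51.7231%
Reweighting by population housing tenure shares:
  0.08×62.2 + 0.61×22.8 + 0.12×38.4 + 0.19×56.3 = 34.189%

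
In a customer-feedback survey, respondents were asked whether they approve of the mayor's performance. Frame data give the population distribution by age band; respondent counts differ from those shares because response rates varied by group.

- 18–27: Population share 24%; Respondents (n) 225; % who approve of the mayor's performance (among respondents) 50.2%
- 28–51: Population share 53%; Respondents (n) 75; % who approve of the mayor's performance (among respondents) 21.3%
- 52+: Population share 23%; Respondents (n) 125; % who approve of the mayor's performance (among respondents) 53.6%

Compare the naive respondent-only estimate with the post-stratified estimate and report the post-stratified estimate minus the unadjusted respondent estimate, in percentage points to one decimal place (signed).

-10.4 percentage points

Naive respondent-only estimate (weights = respondent counts):
  (225/425)×50.2 + (75/425)×21.3 + (125/425)×53.6 = 46.1%
Reweighting by population age band shares:
  0.24×50.2 + 0.53×21.3 + 0.23×53.6 = 35.665%
Difference = 35.665 − 46.1 = -10.435 pp.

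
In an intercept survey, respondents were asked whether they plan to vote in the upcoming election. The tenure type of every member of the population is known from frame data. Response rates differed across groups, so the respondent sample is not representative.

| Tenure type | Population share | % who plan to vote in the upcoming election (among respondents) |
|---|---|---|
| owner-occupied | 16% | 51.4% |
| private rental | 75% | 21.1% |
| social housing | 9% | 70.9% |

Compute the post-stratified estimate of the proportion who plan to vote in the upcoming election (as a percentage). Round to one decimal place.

Reweight to the known tenure type distribution:
  owner-occupied: 0.16 × 51.4 = 8.224
  private rental: 0.75 × 21.1 = 15.825
  social housing: 0.09 × 70.9 = 6.381
Post-stratified estimate = 30.43 → 30.4%.

30.4%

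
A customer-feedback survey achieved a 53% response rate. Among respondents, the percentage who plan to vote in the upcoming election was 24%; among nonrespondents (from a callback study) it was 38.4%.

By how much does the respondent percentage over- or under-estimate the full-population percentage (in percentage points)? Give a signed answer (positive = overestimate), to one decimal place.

-6.8 percentage points

Nonresponse fraction = 1 − 0.53 = 0.47.
Bias = (nonresponse fraction) × (respondent percentage − nonrespondent percentage)
     = 0.47 × (24 − 38.4) = 0.47 × -14.4 = -6.768.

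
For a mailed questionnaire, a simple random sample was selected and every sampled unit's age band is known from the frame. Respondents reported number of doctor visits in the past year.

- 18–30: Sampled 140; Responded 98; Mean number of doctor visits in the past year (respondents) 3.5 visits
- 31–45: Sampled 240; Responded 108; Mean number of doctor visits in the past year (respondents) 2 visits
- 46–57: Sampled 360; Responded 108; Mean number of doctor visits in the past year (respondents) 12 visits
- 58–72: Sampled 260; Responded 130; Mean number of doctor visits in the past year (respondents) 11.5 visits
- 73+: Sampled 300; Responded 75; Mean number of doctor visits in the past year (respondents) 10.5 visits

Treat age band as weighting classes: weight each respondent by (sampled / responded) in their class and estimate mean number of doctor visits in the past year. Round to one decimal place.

8.8

Response rates by class: 18–30 98/140 = 70%, 31–45 108/240 = 45%, 46–57 108/360 = 30%, 58–72 130/260 = 50%, 73+ 75/300 = 25%.
With weight = n_sampled/n_responded per class, the weighted class total is n_sampled:
  18–30: 140 × 3.5 = 490
  31–45: 240 × 2 = 480
  46–57: 360 × 12 = 4320
  58–72: 260 × 11.5 = 2990
  73+: 300 × 10.5 = 3150
Adjusted estimate = 11,430 / 1,300 = 8.79231 → 8.8.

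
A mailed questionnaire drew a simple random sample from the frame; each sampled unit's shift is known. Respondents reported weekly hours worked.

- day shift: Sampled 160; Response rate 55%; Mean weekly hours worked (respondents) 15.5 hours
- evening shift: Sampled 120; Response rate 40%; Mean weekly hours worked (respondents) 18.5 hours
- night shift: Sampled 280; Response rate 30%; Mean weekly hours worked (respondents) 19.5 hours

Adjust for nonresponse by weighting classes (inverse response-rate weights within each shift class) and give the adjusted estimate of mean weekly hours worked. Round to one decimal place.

18.1

With weight = n_sampled/n_responded per class, the weighted class total is n_sampled:
  day shift: 160 × 15.5 = 2480
  evening shift: 120 × 18.5 = 2220
  night shift: 280 × 19.5 = 5460
Adjusted estimate = 10,160 / 560 = 18.1429 → 18.1.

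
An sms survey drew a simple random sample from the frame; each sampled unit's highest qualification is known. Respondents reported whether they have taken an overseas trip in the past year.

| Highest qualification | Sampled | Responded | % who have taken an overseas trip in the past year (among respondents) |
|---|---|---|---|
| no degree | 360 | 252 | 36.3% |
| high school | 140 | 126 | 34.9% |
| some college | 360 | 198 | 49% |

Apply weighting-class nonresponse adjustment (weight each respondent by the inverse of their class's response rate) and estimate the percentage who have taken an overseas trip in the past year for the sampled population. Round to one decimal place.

41.4%

Response rates by class: no degree 252/360 = 70%, high school 126/140 = 90%, some college 198/360 = 55%.
With weight = n_sampled/n_responded per class, the weighted class total is n_sampled:
  no degree: 360 × 36.3 = 13068
  high school: 140 × 34.9 = 4886
  some college: 360 × 49 = 17,640
Adjusted estimate = 35,594 / 860 = 41.3884 → 41.4%.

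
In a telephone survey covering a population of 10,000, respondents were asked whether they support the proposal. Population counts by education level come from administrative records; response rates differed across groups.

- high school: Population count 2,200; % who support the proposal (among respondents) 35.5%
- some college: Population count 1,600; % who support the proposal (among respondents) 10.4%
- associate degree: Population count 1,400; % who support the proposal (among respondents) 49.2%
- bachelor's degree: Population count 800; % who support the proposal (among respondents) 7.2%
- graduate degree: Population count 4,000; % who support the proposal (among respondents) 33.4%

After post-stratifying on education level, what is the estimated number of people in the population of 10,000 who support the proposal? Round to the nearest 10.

Apply each group's respondent rate to its population count:
  high school: 2,200 × 35.5% = 781
  some college: 1,600 × 10.4% = 166.4
  associate degree: 1,400 × 49.2% = 688.8
  bachelor's degree: 800 × 7.2% = 57.6
  graduate degree: 4,000 × 33.4% = 1336
Estimated total = 3029.8 → 3,030.

3,030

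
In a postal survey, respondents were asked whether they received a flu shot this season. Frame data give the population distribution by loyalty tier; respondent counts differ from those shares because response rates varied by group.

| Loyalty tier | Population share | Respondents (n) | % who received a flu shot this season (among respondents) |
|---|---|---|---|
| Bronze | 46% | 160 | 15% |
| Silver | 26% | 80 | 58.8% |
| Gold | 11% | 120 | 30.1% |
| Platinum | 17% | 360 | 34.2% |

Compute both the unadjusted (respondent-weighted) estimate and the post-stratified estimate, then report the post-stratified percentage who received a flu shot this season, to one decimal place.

31.3%

Without adjustment, the pooled respondent share is:
  (160/720)×15 + (80/720)×58.8 + (120/720)×30.1 + (360/720)×34.2 = 31.9833%
Post-stratified estimate weights by population shares:
  0.46×15 + 0.26×58.8 + 0.11×30.1 + 0.17×34.2 = 31.313%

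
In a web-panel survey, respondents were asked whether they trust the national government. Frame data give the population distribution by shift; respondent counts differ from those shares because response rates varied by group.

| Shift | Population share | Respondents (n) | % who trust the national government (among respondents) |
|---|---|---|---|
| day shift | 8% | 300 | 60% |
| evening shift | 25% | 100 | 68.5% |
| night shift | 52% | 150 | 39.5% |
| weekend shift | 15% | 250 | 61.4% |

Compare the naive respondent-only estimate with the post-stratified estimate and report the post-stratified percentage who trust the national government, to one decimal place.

Naive respondent-only estimate (weights = respondent counts):
  (300/800)×60 + (100/800)×68.5 + (150/800)×39.5 + (250/800)×61.4 = 57.6562%
Post-stratifying to population shares instead:
  0.08×60 + 0.25×68.5 + 0.52×39.5 + 0.15×61.4 = 51.675%

51.7%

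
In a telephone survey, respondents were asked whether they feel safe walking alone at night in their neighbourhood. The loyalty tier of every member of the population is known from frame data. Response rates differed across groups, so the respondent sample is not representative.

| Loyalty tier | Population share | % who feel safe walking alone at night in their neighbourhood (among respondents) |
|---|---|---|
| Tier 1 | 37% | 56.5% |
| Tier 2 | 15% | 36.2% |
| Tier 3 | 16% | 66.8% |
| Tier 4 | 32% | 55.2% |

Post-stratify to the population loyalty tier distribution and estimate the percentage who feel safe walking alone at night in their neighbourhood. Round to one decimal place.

Reweight to the known loyalty tier distribution:
  Tier 1: 0.37 × 56.5 = 20.905
  Tier 2: 0.15 × 36.2 = 5.43
  Tier 3: 0.16 × 66.8 = 10.688
  Tier 4: 0.32 × 55.2 = 17.664
Post-stratified estimate = 54.687 → 54.7%.

54.7%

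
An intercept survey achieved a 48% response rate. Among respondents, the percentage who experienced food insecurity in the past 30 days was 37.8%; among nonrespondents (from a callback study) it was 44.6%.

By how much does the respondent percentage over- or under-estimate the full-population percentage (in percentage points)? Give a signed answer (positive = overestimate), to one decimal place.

-3.5 percentage points

Nonresponse fraction = 1 − 0.48 = 0.52.
Bias = (nonresponse fraction) × (respondent percentage − nonrespondent percentage)
     = 0.52 × (37.8 − 44.6) = 0.52 × -6.8 = -3.536.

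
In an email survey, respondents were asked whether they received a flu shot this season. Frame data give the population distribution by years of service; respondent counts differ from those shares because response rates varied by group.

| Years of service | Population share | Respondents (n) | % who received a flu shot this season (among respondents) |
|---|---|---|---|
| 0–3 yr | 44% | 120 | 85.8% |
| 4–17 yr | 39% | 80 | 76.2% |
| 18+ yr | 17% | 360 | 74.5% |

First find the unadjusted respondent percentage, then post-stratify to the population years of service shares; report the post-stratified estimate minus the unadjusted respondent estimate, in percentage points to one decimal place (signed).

Unadjusted (pooled respondent) estimate weights by respondent counts:
  (120/560)×85.8 + (80/560)×76.2 + (360/560)×74.5 = 77.1643%
Reweighting by population years of service shares:
  0.44×85.8 + 0.39×76.2 + 0.17×74.5 = 80.135%
Difference = 80.135 − 77.1643 = 2.9707 pp.

+3.0 percentage points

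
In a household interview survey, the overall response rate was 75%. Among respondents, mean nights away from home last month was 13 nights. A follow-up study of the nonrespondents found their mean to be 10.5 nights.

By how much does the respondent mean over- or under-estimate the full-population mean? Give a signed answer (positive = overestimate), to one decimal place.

Nonresponse fraction = 1 − 0.75 = 0.25.
Bias = (nonresponse fraction) × (respondent mean − nonrespondent mean)
     = 0.25 × (13 − 10.5) = 0.25 × 2.5 = 0.625.

+0.6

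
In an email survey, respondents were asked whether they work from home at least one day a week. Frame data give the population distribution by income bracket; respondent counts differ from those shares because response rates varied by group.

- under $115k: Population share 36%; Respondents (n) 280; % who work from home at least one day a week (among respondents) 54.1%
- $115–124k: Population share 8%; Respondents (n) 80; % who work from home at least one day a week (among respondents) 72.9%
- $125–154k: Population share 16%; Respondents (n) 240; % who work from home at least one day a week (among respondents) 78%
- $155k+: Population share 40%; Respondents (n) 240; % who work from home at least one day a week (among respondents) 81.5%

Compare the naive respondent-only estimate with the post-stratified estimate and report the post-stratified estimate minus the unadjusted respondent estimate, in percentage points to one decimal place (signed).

-0.2 percentage points

Naive respondent-only estimate (weights = respondent counts):
  (280/840)×54.1 + (80/840)×72.9 + (240/840)×78 + (240/840)×81.5 = 70.5476%
Post-stratified estimate weights by population shares:
  0.36×54.1 + 0.08×72.9 + 0.16×78 + 0.4×81.5 = 70.388%
Difference = 70.388 − 70.5476 = -0.1596 pp.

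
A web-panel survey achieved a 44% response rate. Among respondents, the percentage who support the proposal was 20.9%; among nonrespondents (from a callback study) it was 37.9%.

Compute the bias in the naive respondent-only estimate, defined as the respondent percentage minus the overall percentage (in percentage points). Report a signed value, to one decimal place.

-9.5 percentage points

Nonresponse fraction = 1 − 0.44 = 0.56.
Bias = (nonresponse fraction) × (respondent percentage − nonrespondent percentage)
     = 0.56 × (20.9 − 37.9) = 0.56 × -17 = -9.52.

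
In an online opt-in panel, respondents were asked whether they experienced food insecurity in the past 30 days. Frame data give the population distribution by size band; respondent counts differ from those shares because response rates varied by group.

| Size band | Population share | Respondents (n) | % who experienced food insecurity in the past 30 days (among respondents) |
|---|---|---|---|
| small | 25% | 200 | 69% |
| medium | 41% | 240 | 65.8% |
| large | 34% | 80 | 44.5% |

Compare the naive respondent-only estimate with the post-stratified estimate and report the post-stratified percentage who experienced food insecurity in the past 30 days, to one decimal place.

59.4%

Unadjusted (pooled respondent) estimate weights by respondent counts:
  (200/520)×69 + (240/520)×65.8 + (80/520)×44.5 = 63.7538%
Post-stratified estimate weights by population shares:
  0.25×69 + 0.41×65.8 + 0.34×44.5 = 59.358%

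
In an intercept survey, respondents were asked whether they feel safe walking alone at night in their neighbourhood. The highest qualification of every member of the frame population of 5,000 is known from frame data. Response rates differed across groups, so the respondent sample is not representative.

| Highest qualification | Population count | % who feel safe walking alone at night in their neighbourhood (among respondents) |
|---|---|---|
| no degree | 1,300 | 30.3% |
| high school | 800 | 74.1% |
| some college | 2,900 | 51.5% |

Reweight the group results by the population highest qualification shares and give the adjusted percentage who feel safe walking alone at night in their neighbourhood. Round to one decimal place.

49.6%

Post-stratification weights by population share, not respondent share:
  no degree: (1,300/5,000) × 30.3 = 7.878
  high school: (800/5,000) × 74.1 = 11.856
  some college: (2,900/5,000) × 51.5 = 29.87
Post-stratified estimate = 49.604 → 49.6%.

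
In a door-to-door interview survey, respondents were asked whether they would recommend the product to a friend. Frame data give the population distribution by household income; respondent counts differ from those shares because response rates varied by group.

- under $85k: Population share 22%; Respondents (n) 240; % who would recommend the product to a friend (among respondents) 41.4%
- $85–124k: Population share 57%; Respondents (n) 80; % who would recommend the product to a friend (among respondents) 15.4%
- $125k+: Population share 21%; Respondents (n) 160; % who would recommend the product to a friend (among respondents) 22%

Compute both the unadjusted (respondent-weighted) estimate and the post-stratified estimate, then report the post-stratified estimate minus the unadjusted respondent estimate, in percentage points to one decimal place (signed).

Unadjusted (pooled respondent) estimate weights by respondent counts:
  (240/480)×41.4 + (80/480)×15.4 + (160/480)×22 = 30.6%
Post-stratifying to population shares instead:
  0.22×41.4 + 0.57×15.4 + 0.21×22 = 22.506%
Difference = 22.506 − 30.6 = -8.094 pp.

-8.1 percentage points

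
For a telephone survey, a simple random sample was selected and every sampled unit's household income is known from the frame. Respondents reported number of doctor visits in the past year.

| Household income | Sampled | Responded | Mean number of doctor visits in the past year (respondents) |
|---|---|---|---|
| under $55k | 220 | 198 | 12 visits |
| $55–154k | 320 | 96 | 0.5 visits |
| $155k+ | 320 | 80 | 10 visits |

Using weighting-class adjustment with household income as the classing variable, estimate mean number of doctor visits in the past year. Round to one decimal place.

7.0

Response rates by class: under $55k 198/220 = 90%, $55–154k 96/320 = 30%, $155k+ 80/320 = 25%.
Inverse-response-rate weighting restores each class to its sampled count, so class totals weight by n_sampled:
  under $55k: 220 × 12 = 2640
  $55–154k: 320 × 0.5 = 160
  $155k+: 320 × 10 = 3200
Adjusted estimate = 6000 / 860 = 6.97674 → 7.0.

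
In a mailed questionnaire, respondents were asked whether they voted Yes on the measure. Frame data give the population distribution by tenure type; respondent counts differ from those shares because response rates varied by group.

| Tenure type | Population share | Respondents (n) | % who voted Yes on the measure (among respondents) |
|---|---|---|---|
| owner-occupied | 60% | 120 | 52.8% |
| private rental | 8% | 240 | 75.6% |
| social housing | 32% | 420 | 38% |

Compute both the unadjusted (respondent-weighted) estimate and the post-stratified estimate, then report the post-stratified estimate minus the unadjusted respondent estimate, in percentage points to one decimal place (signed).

Without adjustment, the pooled respondent share is:
  (120/780)×52.8 + (240/780)×75.6 + (420/780)×38 = 51.8462%
Post-stratifying to population shares instead:
  0.6×52.8 + 0.08×75.6 + 0.32×38 = 49.888%
Difference = 49.888 − 51.8462 = -1.9582 pp.

-2.0 percentage points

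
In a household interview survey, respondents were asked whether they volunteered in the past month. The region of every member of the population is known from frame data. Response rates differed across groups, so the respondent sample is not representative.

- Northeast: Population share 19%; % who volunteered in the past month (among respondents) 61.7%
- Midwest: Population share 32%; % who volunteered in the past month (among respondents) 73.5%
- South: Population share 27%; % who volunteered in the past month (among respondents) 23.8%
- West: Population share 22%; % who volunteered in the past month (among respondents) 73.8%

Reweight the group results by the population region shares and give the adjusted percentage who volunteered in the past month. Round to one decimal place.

Post-stratification weights by population share, not respondent share:
  Northeast: 0.19 × 61.7 = 11.723
  Midwest: 0.32 × 73.5 = 23.52
  South: 0.27 × 23.8 = 6.426
  West: 0.22 × 73.8 = 16.236
Post-stratified estimate = 57.905 → 57.9%.

57.9%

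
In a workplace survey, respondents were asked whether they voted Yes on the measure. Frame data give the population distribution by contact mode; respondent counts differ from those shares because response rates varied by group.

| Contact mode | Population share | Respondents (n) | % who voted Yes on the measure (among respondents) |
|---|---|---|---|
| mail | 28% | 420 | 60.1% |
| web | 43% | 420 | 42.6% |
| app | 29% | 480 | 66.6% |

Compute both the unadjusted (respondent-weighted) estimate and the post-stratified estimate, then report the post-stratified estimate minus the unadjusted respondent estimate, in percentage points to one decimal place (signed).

Naive respondent-only estimate (weights = respondent counts):
  (420/1320)×60.1 + (420/1320)×42.6 + (480/1320)×66.6 = 56.8955%
Reweighting by population contact mode shares:
  0.28×60.1 + 0.43×42.6 + 0.29×66.6 = 54.46%
Difference = 54.46 − 56.8955 = -2.4355 pp.

-2.4 percentage points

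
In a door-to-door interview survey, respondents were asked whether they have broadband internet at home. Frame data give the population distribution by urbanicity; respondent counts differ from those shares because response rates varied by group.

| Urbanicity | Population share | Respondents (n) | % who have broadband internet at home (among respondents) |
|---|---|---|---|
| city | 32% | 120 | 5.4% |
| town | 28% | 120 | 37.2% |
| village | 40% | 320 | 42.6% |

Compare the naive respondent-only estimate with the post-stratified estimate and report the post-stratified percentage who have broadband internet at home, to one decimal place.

29.2%

Unadjusted (pooled respondent) estimate weights by respondent counts:
  (120/560)×5.4 + (120/560)×37.2 + (320/560)×42.6 = 33.4714%
Post-stratified estimate weights by population shares:
  0.32×5.4 + 0.28×37.2 + 0.4×42.6 = 29.184%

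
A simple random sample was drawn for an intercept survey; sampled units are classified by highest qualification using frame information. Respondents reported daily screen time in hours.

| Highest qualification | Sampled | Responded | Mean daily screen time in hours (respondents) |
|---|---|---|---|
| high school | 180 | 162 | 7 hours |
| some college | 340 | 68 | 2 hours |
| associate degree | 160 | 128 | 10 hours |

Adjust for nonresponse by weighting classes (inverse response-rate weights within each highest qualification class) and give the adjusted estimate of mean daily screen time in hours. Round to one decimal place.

Response rates by class: high school 162/180 = 90%, some college 68/340 = 20%, associate degree 128/160 = 80%.
With weight = n_sampled/n_responded per class, the weighted class total is n_sampled:
  high school: 180 × 7 = 1260
  some college: 340 × 2 = 680
  associate degree: 160 × 10 = 1600
Adjusted estimate = 3540 / 680 = 5.20588 → 5.2.

5.2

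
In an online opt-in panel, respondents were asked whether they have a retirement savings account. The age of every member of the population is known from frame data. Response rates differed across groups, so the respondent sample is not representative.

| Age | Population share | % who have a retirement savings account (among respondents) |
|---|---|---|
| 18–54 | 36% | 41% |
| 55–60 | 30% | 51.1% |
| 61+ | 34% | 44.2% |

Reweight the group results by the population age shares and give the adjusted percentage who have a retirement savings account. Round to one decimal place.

Each cell contributes population-share × respondent value:
  18–54: 0.36 × 41 = 14.76
  55–60: 0.3 × 51.1 = 15.33
  61+: 0.34 × 44.2 = 15.028
Post-stratified estimate = 45.118 → 45.1%.

45.1%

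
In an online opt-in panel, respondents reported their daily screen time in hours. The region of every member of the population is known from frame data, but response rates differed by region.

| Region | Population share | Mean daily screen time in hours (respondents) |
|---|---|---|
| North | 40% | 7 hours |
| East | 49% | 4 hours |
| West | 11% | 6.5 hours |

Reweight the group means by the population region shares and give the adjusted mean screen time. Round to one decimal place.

5.5

Each cell contributes population-share × respondent value:
  North: 0.4 × 7 = 2.8
  East: 0.49 × 4 = 1.96
  West: 0.11 × 6.5 = 0.715
Post-stratified estimate = 5.475 → 5.5.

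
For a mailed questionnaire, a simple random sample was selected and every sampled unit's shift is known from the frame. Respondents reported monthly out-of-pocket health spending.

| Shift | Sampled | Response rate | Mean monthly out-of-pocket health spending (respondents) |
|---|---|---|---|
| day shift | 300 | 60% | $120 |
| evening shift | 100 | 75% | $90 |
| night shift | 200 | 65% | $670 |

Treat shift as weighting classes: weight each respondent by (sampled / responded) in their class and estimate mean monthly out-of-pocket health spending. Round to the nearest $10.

$300

Each respondent's weight = sampled/responded in their class; summing within a class gives n_sampled, so:
  day shift: 300 × 120 = 36,000
  evening shift: 100 × 90 = 9000
  night shift: 200 × 670 = 134,000
Adjusted estimate = 179,000 / 600 = 298.333 → $300.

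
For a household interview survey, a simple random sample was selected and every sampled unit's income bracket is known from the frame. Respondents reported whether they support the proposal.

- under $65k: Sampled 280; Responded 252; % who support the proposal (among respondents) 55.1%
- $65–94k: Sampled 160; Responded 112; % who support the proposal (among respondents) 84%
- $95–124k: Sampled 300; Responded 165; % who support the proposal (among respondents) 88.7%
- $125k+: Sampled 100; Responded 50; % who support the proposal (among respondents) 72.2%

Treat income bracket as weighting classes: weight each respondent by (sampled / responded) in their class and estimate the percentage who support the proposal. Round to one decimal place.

Class response rates: under $65k 252/280 = 90%, $65–94k 112/160 = 70%, $95–124k 165/300 = 55%, $125k+ 50/100 = 50%.
With weight = n_sampled/n_responded per class, the weighted class total is n_sampled:
  under $65k: 280 × 55.1 = 15,428
  $65–94k: 160 × 84 = 13,440
  $95–124k: 300 × 88.7 = 26,610
  $125k+: 100 × 72.2 = 7220
Adjusted estimate = 62,698 / 840 = 74.6405 → 74.6%.

74.6%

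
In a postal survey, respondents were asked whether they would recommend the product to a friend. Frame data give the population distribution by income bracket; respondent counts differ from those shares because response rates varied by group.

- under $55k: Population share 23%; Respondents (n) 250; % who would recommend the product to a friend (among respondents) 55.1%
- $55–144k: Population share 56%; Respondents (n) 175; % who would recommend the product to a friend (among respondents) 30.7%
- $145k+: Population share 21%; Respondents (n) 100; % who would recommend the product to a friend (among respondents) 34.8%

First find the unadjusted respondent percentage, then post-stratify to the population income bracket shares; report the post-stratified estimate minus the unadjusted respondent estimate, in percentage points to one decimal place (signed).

Naive respondent-only estimate (weights = respondent counts):
  (250/525)×55.1 + (175/525)×30.7 + (100/525)×34.8 = 43.1%
Reweighting by population income bracket shares:
  0.23×55.1 + 0.56×30.7 + 0.21×34.8 = 37.173%
Difference = 37.173 − 43.1 = -5.927 pp.

-5.9 percentage points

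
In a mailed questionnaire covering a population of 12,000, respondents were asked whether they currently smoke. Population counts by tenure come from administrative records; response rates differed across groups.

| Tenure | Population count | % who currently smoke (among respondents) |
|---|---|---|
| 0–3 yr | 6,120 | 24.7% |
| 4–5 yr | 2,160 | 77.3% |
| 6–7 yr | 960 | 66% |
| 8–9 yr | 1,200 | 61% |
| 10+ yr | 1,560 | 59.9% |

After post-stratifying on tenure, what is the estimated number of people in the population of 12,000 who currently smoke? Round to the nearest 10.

Apply each group's respondent rate to its population count:
  0–3 yr: 6,120 × 24.7% = 1511.64
  4–5 yr: 2,160 × 77.3% = 1669.68
  6–7 yr: 960 × 66% = 633.6
  8–9 yr: 1,200 × 61% = 732
  10+ yr: 1,560 × 59.9% = 934.44
Estimated total = 5481.36 → 5,480.

5,480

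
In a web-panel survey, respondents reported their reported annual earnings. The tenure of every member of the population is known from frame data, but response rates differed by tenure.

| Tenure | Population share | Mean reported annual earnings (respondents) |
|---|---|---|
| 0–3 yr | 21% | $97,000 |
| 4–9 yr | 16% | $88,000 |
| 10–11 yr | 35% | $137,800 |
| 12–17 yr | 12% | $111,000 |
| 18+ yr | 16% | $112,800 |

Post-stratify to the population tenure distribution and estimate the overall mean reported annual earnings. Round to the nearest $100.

Each cell contributes population-share × respondent value:
  0–3 yr: 0.21 × 97,000 = 20,370
  4–9 yr: 0.16 × 88,000 = 14,080
  10–11 yr: 0.35 × 137,800 = 48,230
  12–17 yr: 0.12 × 111,000 = 13,320
  18+ yr: 0.16 × 112,800 = 18,048
Post-stratified estimate = 114,048 → $114,000.

$114,000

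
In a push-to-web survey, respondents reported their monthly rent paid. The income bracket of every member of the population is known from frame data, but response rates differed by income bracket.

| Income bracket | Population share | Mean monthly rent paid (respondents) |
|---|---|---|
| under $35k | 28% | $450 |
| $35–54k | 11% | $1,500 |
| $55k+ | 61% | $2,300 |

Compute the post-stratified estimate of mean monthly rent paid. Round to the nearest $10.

Each cell contributes population-share × respondent value:
  under $35k: 0.28 × 450 = 126
  $35–54k: 0.11 × 1500 = 165
  $55k+: 0.61 × 2300 = 1403
Post-stratified estimate = 1694 → $1,690.

$1,690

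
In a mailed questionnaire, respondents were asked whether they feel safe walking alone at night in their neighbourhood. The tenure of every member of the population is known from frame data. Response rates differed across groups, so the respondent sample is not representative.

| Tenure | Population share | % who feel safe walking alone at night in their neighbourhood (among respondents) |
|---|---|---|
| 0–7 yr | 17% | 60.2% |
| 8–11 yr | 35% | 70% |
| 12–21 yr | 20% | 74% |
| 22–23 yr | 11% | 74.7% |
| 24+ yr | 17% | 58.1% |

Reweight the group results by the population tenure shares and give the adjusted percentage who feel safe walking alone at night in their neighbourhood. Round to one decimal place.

67.6%

Post-stratification weights by population share, not respondent share:
  0–7 yr: 0.17 × 60.2 = 10.234
  8–11 yr: 0.35 × 70 = 24.5
  12–21 yr: 0.2 × 74 = 14.8
  22–23 yr: 0.11 × 74.7 = 8.217
  24+ yr: 0.17 × 58.1 = 9.877
Post-stratified estimate = 67.628 → 67.6%.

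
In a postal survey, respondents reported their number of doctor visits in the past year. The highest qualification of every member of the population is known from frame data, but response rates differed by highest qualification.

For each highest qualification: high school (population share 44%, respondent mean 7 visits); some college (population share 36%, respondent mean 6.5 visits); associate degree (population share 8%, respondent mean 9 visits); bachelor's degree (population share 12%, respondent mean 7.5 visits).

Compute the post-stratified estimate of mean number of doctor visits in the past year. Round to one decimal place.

Weight each group's respondent value by its population share:
  high school: 0.44 × 7 = 3.08
  some college: 0.36 × 6.5 = 2.34
  associate degree: 0.08 × 9 = 0.72
  bachelor's degree: 0.12 × 7.5 = 0.9
Post-stratified estimate = 7.04 → 7.0.

7.0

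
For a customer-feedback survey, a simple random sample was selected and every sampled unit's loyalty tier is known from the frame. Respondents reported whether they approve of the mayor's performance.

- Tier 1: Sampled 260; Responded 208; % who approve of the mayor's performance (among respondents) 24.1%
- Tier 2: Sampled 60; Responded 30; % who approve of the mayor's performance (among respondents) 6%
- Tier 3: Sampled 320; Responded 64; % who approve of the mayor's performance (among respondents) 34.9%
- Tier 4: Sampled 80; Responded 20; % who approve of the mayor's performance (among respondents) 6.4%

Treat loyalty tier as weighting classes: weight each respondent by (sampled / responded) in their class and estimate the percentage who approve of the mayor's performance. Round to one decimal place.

Response rates by class: Tier 1 208/260 = 80%, Tier 2 30/60 = 50%, Tier 3 64/320 = 20%, Tier 4 20/80 = 25%.
Weighting each respondent by the inverse class response rate inflates each class back to its sampled size, so the class weight is n_sampled:
  Tier 1: 260 × 24.1 = 6266
  Tier 2: 60 × 6 = 360
  Tier 3: 320 × 34.9 = 11,168
  Tier 4: 80 × 6.4 = 512
Adjusted estimate = 18,306 / 720 = 25.425 → 25.4%.

25.4%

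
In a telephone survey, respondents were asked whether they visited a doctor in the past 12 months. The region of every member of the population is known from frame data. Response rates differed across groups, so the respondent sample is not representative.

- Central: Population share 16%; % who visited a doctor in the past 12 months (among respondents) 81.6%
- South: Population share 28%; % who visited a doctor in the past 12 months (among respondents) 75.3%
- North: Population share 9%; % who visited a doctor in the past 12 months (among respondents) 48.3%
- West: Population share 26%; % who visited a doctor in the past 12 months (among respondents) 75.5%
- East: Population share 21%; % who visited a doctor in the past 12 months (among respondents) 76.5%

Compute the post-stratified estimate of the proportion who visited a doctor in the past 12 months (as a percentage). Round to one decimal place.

74.2%

Reweight to the known region distribution:
  Central: 0.16 × 81.6 = 13.056
  South: 0.28 × 75.3 = 21.084
  North: 0.09 × 48.3 = 4.347
  West: 0.26 × 75.5 = 19.63
  East: 0.21 × 76.5 = 16.065
Post-stratified estimate = 74.182 → 74.2%.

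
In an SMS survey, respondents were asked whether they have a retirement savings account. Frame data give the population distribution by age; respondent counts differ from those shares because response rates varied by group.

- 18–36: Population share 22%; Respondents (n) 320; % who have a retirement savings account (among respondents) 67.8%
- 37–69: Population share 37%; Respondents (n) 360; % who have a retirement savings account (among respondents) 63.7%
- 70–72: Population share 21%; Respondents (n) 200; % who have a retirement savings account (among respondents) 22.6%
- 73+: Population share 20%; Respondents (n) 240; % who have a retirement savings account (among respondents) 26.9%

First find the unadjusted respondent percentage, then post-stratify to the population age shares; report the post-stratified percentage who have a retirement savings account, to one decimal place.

Unadjusted (pooled respondent) estimate weights by respondent counts:
  (320/1120)×67.8 + (360/1120)×63.7 + (200/1120)×22.6 + (240/1120)×26.9 = 49.6464%
Reweighting by population age shares:
  0.22×67.8 + 0.37×63.7 + 0.21×22.6 + 0.2×26.9 = 48.611%

48.6%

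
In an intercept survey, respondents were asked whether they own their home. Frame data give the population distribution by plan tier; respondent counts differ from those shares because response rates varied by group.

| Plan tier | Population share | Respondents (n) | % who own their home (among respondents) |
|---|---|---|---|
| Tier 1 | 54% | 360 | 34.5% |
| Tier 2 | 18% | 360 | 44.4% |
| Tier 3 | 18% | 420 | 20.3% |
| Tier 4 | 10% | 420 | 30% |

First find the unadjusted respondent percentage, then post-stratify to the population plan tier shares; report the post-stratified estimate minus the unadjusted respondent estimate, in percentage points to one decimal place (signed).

+1.5 percentage points

Naive respondent-only estimate (weights = respondent counts):
  (360/1560)×34.5 + (360/1560)×44.4 + (420/1560)×20.3 + (420/1560)×30 = 31.75%
Reweighting by population plan tier shares:
  0.54×34.5 + 0.18×44.4 + 0.18×20.3 + 0.1×30 = 33.276%
Difference = 33.276 − 31.75 = 1.526 pp.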